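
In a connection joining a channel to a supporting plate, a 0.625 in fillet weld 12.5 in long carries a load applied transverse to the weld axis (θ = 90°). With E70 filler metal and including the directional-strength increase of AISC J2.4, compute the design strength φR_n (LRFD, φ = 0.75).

E70XX → F_EXX = 70 ksi.
t_e = 0.707 × 0.625 = 0.4419 in; A_we = 0.4419 × 12.5 = 5.523 in².
Directional factor: 1.0 + 0.5 sin^1.5(90°) = 1.5.
F_nw = 0.6 × 70 × 1.5 = 63 ksi.
φR_n = 0.75 × 63 × 5.523 = 261 kip.

φR_n ≈ 261 kip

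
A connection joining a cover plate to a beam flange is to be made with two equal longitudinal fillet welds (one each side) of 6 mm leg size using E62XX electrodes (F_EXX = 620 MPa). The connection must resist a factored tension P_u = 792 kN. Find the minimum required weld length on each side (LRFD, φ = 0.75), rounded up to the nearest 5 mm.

L = 335 mm on each side

Throat t_e = 0.707 × 6 = 4.242 mm.
φr_n = 0.75 × 0.6 × 620 × 4.242 × 10⁻³ = 1.184 kN/mm.
L_req = P_u / φr_n = 792 / 1.184 = 669.2 mm total.
Per side: 669.2 / 2 = 334.6 mm.
Round up → use L = 335 mm on each side.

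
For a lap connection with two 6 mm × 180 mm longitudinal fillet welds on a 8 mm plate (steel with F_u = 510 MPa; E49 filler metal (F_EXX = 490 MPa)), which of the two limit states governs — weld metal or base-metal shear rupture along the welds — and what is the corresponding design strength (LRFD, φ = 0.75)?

φR_n ≈ 337 kN (weld metal governs)

t_e = 0.707 × 6 = 4.242 mm; L = 360 mm.
Weld metal: φR_n = 0.75 × 0.6 × 490 × 4.242 × 360 × 10⁻³ = 336.7 kN.
Base metal (shear rupture): φR_n = 0.75 × 0.6 × 510 × 8 × 360 × 10⁻³ = 661 kN.
Governing: weld metal.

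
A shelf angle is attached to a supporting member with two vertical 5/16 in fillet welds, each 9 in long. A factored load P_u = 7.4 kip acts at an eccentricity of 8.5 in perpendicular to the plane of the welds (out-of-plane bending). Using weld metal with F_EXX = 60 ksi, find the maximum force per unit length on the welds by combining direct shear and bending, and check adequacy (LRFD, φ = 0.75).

L_w = 2 × 9 = 18 in; section modulus (unit throat) S = 2 × L²/6 = 27 in².
Direct shear f_v = P/L_w = 7.4/18 = 0.4111 kip/in.
Moment M = P × e = 7.4 × 8.5 = 62.9 kip·in; bending f_b = M/S = 2.33 kip/in.
f_max = √(f_v² + f_b²) = √(0.4111² + 2.33²) = 2.366 kip/in.
φr_n = 0.75 × 0.6 × 60 × (0.707 × 0.3125) = 5.965 kip/in → adequate.

f_max ≈ 2.37 kip/in; adequate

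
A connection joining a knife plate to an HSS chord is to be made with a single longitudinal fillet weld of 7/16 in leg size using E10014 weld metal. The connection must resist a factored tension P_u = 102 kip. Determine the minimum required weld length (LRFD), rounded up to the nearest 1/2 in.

E100XX → F_EXX = 100 ksi.
Throat t_e = 0.707 × 0.4375 = 0.3093 in.
φr_n = 0.75 × 0.6 × 100 × 0.3093 = 13.92 kip/in.
L_req = P_u / φr_n = 102 / 13.92 = 7.328 in total.
Round up → use L = 7.5 in.

L = 7.5 in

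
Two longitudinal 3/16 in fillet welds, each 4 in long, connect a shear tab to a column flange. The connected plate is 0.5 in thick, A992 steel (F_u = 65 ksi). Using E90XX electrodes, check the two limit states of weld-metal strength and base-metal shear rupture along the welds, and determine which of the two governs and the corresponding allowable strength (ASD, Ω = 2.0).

R_n/Ω ≈ 28.6 kips (weld metal governs)

E90XX → F_EXX = 90 ksi.
t_e = 0.707 × 0.1875 = 0.1326 in; L = 8 in.
Weld metal: R_n/Ω = (1/2.0) × 0.6 × 90 × 0.1326 × 8 = 28.63 kips.
Base metal (shear rupture): R_n/Ω = (1/2.0) × 0.6 × 65 × 0.5 × 8 = 78 kips.
Governing: weld metal.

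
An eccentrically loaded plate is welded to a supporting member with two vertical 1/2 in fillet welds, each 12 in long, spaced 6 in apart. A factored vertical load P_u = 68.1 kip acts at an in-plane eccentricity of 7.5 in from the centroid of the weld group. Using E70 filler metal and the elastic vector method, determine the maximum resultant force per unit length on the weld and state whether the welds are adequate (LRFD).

f_max ≈ 8.46 kip/in; adequate

E70XX → F_EXX = 70 ksi.
Total weld length L_w = 24 in. Treat welds as unit-width lines.
Polar moment about centroid: J = 2[d³/12 + d(b/2)²] = 2[12³/12 + 12×3²] = 504 in³.
Direct shear f_v = P/L_w = 68.1 / 24 = 2.837 kip/in (vertical).
Torsion M = P·e = 68.1 × 7.5 = 510.75 kip·in.
Critical point at (x, y) = (3, 6) from centroid. f_tx = M·y/J = 6.08 kip/in; f_ty = M·x/J = 3.04 kip/in.
Resultant f_max = √[f_tx² + (f_v + f_ty)²] = √[6.08² + (2.837 + 3.04)²] = 8.457 kip/in.
Capacity per unit length: φr_n = 0.75 × 0.6 × 70 × (0.707 × 0.5) = 11.14 kip/in.
8.457 ≤ 11.14 → adequate.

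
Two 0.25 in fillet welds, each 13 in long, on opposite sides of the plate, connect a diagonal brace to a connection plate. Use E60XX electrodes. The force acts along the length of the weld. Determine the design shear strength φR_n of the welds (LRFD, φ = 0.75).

E60XX → F_EXX = 60 ksi.
Effective throat t_e = 0.707 × 0.25 = 0.1767 in.
Total length L = 26 in; A_we = 0.1767 × 26 = 4.595 in².
F_nw = 0.6 F_EXX = 0.6 × 60 = 36 ksi.
φR_n = 0.75 × 36 × 4.595 = 124.1 kip.

φR_n ≈ 124 kip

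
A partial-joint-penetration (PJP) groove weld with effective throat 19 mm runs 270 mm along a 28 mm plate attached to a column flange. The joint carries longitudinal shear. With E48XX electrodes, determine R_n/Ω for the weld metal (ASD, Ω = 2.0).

E48XX → F_EXX = 480 MPa.
Effective throat (given) t_e = 19 mm.
A_we = 19 × 270 = 5130 mm².
F_nw = 0.6 F_EXX = 288 MPa.
R_n/Ω = (288 × 5130) / 2.0 × 10⁻³ = 738.7 kN.

R_n/Ω ≈ 739 kN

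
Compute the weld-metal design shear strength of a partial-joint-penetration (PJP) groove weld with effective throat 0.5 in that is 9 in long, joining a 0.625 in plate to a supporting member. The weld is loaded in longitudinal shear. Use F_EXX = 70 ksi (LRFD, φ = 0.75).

φR_n ≈ 142 kips

Effective throat (given) t_e = 0.5 in.
A_we = 0.5 × 9 = 4.5 in².
F_nw = 0.6 F_EXX = 42 ksi.
φR_n = 0.75 × 42 × 4.5 = 141.8 kips.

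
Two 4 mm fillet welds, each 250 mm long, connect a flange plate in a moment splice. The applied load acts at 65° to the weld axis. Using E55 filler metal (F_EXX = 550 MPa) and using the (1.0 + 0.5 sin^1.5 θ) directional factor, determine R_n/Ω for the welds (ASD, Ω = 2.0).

t_e = 0.707 × 4 = 2.828 mm; A_we = 2.828 × 500 = 1414 mm².
Directional factor: 1.0 + 0.5 sin^1.5(65°) = 1.431.
F_nw = 0.6 × 550 × 1.431 = 472.4 MPa.
R_n/Ω = (472.4 × 1414) / 2.0 × 10⁻³ = 334 kN.

R_n/Ω ≈ 334 kN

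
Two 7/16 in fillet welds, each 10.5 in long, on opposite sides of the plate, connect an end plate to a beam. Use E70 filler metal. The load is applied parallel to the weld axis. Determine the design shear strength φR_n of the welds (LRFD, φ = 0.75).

E70XX → F_EXX = 70 ksi.
Effective throat t_e = 0.707 × 0.4375 = 0.3093 in.
Total length L = 21 in; A_we = 0.3093 × 21 = 6.496 in².
F_nw = 0.6 F_EXX = 0.6 × 70 = 42 ksi.
φR_n = 0.75 × 42 × 6.496 = 204.6 kips.

φR_n ≈ 205 kips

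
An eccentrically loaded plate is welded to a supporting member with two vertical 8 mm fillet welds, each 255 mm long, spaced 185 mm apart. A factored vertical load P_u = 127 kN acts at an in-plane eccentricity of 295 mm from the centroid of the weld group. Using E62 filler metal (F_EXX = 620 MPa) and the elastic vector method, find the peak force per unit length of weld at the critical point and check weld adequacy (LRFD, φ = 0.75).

Total weld length L_w = 510 mm. Treat welds as unit-width lines.
Polar moment about centroid: J = 2[d³/12 + d(b/2)²] = 2[255³/12 + 255×92.5²] = 7127000 mm³.
Direct shear f_v = P/L_w = 127×10³ / 510 = 249 N/mm (vertical).
Torsion M = P·e = 127×10³ × 295 = 37465000 N·mm.
Critical point at (x, y) = (92.5, 127.5) from centroid. f_tx = M·y/J = 670.2 N/mm; f_ty = M·x/J = 486.2 N/mm.
Resultant f_max = √[f_tx² + (f_v + f_ty)²] = √[670.2² + (249 + 486.2)²] = 994.9 N/mm.
Capacity per unit length: φr_n = 0.75 × 0.6 × 620 × (0.707 × 8) = 1578 N/mm.
994.9 ≤ 1578 → adequate.

f_max ≈ 995 N/mm; adequate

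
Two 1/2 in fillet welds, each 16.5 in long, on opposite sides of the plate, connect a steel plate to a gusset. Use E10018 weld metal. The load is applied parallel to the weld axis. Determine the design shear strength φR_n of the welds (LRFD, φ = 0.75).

E100XX → F_EXX = 100 ksi.
Effective throat t_e = 0.707 × 0.5 = 0.3535 in.
Total length L = 33 in; A_we = 0.3535 × 33 = 11.67 in².
F_nw = 0.6 F_EXX = 0.6 × 100 = 60 ksi.
φR_n = 0.75 × 60 × 11.67 = 524.9 kip.

φR_n ≈ 525 kip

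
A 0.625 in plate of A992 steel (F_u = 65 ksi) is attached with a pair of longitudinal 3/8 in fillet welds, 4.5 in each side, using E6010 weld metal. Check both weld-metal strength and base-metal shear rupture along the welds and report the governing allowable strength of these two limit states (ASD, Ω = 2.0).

E60XX → F_EXX = 60 ksi.
t_e = 0.707 × 0.375 = 0.2651 in; L = 9 in.
Weld metal: R_n/Ω = (1/2.0) × 0.6 × 60 × 0.2651 × 9 = 42.95 kips.
Base metal (shear rupture): R_n/Ω = (1/2.0) × 0.6 × 65 × 0.625 × 9 = 109.7 kips.
Governing: weld metal.

R_n/Ω ≈ 43 kips (weld metal governs)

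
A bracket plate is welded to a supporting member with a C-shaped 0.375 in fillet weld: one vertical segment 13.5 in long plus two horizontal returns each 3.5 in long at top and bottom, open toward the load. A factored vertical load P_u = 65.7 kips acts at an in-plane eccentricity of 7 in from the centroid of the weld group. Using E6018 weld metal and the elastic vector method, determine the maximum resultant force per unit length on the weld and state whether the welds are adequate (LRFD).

f_max ≈ 8.02 kip/in; NOT adequate

E60XX → F_EXX = 60 ksi.
Total weld length L_w = 20.5 in. Treat welds as unit-width lines.
Centroid: x̄ = 2×3.5×1.75 / 20.5 = 0.5976 in from the vertical weld.
Polar moment about centroid: J = I_x + I_y = [13.5³/12 + 2×3.5×6.75²] + [13.5×0.5976² + 2(3.5³/12 + 3.5×1.152²)] = 545.2 in³.
Direct shear f_v = P/L_w = 65.7 / 20.5 = 3.205 kip/in (vertical).
Torsion M = P·e = 65.7 × 7 = 459.9 kip·in.
Critical point at (x, y) = (2.902, 6.75) from centroid. f_tx = M·y/J = 5.694 kip/in; f_ty = M·x/J = 2.448 kip/in.
Resultant f_max = √[f_tx² + (f_v + f_ty)²] = √[5.694² + (3.205 + 2.448)²] = 8.023 kip/in.
Capacity per unit length: φr_n = 0.75 × 0.6 × 60 × (0.707 × 0.375) = 7.158 kip/in.
8.023 > 7.158 → NOT adequate.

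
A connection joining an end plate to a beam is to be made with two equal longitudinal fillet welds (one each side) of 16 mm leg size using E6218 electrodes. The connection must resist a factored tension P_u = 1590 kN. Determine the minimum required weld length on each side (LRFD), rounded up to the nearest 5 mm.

E62XX → F_EXX = 620 MPa.
Throat t_e = 0.707 × 16 = 11.31 mm.
φr_n = 0.75 × 0.6 × 620 × 11.31 × 10⁻³ = 3.156 kN/mm.
L_req = P_u / φr_n = 1590 / 3.156 = 503.8 mm total.
Per side: 503.8 / 2 = 251.9 mm.
Round up → use L = 255 mm on each side.

L = 255 mm on each side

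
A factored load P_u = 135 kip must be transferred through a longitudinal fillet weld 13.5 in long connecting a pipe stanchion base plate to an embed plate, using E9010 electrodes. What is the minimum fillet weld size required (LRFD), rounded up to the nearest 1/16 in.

w = 3/8 in

E90XX → F_EXX = 90 ksi.
Total weld length L = 13.5 in.
Required throat t_e = P_u / (φ × 0.6 F_EXX × L) = 135 / (0.75 × 0.6 × 90 × 13.5) = 0.2469 in.
Required leg w = t_e / 0.707 = 0.3492 in → use 3/8 in.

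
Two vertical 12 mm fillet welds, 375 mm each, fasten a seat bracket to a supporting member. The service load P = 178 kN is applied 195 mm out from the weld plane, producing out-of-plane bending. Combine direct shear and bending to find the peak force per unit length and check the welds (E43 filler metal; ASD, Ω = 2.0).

E43XX → F_EXX = 430 MPa.
L_w = 2 × 375 = 750 mm; section modulus (unit throat) S = 2 × L²/6 = 46880 mm².
Direct shear f_v = P/L_w = 178×10³/750 = 237.3 N/mm.
Moment M = P × e = 178×10³ × 195 = 34710000 N·mm; bending f_b = M/S = 740.5 N/mm.
f_max = √(f_v² + f_b²) = √(237.3² + 740.5²) = 777.6 N/mm.
r_n/Ω = (1/2.0) × 0.6 × 430 × (0.707 × 12) = 1094 N/mm → adequate.

f_max ≈ 778 N/mm; adequate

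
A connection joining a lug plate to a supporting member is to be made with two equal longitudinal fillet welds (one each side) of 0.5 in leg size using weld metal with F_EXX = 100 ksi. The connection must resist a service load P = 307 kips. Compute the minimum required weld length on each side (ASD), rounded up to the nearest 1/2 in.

Throat t_e = 0.707 × 0.5 = 0.3535 in.
r_n/Ω = (0.6 × 100 × 0.3535) / 2.0 = 10.6 kip/in.
L_req = P / (r_n/Ω) = 307 / 10.6 = 28.95 in total.
Per side: 28.95 / 2 = 14.47 in.
Round up → use L = 14.5 in on each side.

L = 14.5 in on each side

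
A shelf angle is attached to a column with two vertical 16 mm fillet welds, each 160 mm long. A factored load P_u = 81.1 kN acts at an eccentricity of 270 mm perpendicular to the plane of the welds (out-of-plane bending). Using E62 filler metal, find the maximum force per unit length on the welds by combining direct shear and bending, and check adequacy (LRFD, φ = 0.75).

E62XX → F_EXX = 620 MPa.
L_w = 2 × 160 = 320 mm; section modulus (unit throat) S = 2 × L²/6 = 8533 mm².
Direct shear f_v = P/L_w = 81.1×10³/320 = 253.4 N/mm.
Moment M = P × e = 81.1×10³ × 270 = 21897000 N·mm; bending f_b = M/S = 2566 N/mm.
f_max = √(f_v² + f_b²) = √(253.4² + 2566²) = 2579 N/mm.
φr_n = 0.75 × 0.6 × 620 × (0.707 × 16) = 3156 N/mm → adequate.

f_max ≈ 2580 N/mm; adequate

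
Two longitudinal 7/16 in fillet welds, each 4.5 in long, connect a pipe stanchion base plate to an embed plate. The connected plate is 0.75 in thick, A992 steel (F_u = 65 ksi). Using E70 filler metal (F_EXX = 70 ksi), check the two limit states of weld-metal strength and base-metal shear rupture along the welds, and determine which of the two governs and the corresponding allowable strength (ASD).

R_n/Ω ≈ 58.5 kip (weld metal governs)

t_e = 0.707 × 0.4375 = 0.3093 in; L = 9 in.
Weld metal: R_n/Ω = (1/2.0) × 0.6 × 70 × 0.3093 × 9 = 58.46 kip.
Base metal (shear rupture): R_n/Ω = (1/2.0) × 0.6 × 65 × 0.75 × 9 = 131.6 kip.
Governing: weld metal.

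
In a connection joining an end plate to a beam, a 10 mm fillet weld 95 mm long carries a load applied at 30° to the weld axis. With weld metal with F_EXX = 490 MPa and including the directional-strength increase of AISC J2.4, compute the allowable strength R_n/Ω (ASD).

t_e = 0.707 × 10 = 7.07 mm; A_we = 7.07 × 95 = 671.6 mm².
Directional factor: 1.0 + 0.5 sin^1.5(30°) = 1.177.
F_nw = 0.6 × 490 × 1.177 = 346 MPa.
R_n/Ω = (346 × 671.6) / 2.0 × 10⁻³ = 116.2 kN.

R_n/Ω ≈ 116 kN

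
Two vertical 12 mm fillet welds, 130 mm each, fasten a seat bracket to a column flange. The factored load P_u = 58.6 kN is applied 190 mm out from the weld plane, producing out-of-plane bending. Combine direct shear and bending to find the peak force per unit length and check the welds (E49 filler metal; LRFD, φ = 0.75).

f_max ≈ 1990 N/mm; NOT adequate

E49XX → F_EXX = 490 MPa.
L_w = 2 × 130 = 260 mm; section modulus (unit throat) S = 2 × L²/6 = 5633 mm².
Direct shear f_v = P/L_w = 58.6×10³/260 = 225.4 N/mm.
Moment M = P × e = 58.6×10³ × 190 = 11134000 N·mm; bending f_b = M/S = 1976 N/mm.
f_max = √(f_v² + f_b²) = √(225.4² + 1976²) = 1989 N/mm.
φr_n = 0.75 × 0.6 × 490 × (0.707 × 12) = 1871 N/mm → NOT adequate.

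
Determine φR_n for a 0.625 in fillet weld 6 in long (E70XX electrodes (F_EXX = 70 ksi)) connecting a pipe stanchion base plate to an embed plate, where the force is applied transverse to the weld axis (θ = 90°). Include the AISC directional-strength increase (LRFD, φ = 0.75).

t_e = 0.707 × 0.625 = 0.4419 in; A_we = 0.4419 × 6 = 2.651 in².
Directional factor: 1.0 + 0.5 sin^1.5(90°) = 1.5.
F_nw = 0.6 × 70 × 1.5 = 63 ksi.
φR_n = 0.75 × 63 × 2.651 = 125.3 kip.

φR_n ≈ 125 kip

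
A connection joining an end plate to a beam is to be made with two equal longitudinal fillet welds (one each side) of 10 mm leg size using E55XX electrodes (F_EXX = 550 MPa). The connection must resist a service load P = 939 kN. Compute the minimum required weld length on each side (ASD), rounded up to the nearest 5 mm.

Throat t_e = 0.707 × 10 = 7.07 mm.
r_n/Ω = (0.6 × 550 × 7.07) / 2.0 = 1167 N/mm = 1.167 kN/mm.
L_req = P / (r_n/Ω) = 939 / 1.167 = 804.9 mm total.
Per side: 804.9 / 2 = 402.5 mm.
Round up → use L = 405 mm on each side.

L = 405 mm on each side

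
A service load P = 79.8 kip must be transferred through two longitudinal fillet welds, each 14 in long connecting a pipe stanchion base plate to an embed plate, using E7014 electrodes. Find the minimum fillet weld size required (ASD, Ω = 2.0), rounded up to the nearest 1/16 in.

E70XX → F_EXX = 70 ksi.
Total weld length L = 28 in.
Required throat t_e = P × Ω / (0.6 F_EXX × L) = 79.8 × 2.0 / (0.6 × 70 × 28) = 0.1357 in.
Required leg w = t_e / 0.707 = 0.192 in → use 1/4 in.

w = 1/4 in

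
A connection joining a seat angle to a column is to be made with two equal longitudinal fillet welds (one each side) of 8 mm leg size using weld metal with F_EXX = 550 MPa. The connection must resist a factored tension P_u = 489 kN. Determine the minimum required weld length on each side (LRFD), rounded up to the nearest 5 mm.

L = 175 mm on each side

Throat t_e = 0.707 × 8 = 5.656 mm.
φr_n = 0.75 × 0.6 × 550 × 5.656 × 10⁻³ = 1.4 kN/mm.
L_req = P_u / φr_n = 489 / 1.4 = 349.3 mm total.
Per side: 349.3 / 2 = 174.7 mm.
Round up → use L = 175 mm on each side.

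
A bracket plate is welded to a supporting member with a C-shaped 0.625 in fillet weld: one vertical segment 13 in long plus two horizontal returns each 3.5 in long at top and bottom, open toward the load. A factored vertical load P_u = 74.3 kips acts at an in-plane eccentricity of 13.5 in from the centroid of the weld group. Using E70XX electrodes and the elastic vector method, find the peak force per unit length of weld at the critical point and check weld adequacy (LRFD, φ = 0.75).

f_max ≈ 16.1 kip/in; NOT adequate

E70XX → F_EXX = 70 ksi.
Total weld length L_w = 20 in. Treat welds as unit-width lines.
Centroid: x̄ = 2×3.5×1.75 / 20 = 0.6125 in from the vertical weld.
Polar moment about centroid: J = I_x + I_y = [13³/12 + 2×3.5×6.5²] + [13×0.6125² + 2(3.5³/12 + 3.5×1.137²)] = 499.9 in³.
Direct shear f_v = P/L_w = 74.3 / 20 = 3.715 kip/in (vertical).
Torsion M = P·e = 74.3 × 13.5 = 1003 kip·in.
Critical point at (x, y) = (2.888, 6.5) from centroid. f_tx = M·y/J = 13.04 kip/in; f_ty = M·x/J = 5.794 kip/in.
Resultant f_max = √[f_tx² + (f_v + f_ty)²] = √[13.04² + (3.715 + 5.794)²] = 16.14 kip/in.
Capacity per unit length: φr_n = 0.75 × 0.6 × 70 × (0.707 × 0.625) = 13.92 kip/in.
16.14 > 13.92 → NOT adequate.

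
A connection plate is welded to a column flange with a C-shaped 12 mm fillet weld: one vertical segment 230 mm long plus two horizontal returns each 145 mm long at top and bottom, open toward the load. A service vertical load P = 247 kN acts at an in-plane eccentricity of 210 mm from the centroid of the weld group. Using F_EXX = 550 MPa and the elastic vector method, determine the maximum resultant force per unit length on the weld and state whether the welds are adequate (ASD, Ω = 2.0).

Total weld length L_w = 520 mm. Treat welds as unit-width lines.
Centroid: x̄ = 2×145×72.5 / 520 = 40.43 mm from the vertical weld.
Polar moment about centroid: J = I_x + I_y = [230³/12 + 2×145×115²] + [230×40.43² + 2(145³/12 + 145×32.07²)] = 6031000 mm³.
Direct shear f_v = P/L_w = 247×10³ / 520 = 475 N/mm (vertical).
Torsion M = P·e = 247×10³ × 210 = 51870000 N·mm.
Critical point at (x, y) = (104.6, 115) from centroid. f_tx = M·y/J = 989 N/mm; f_ty = M·x/J = 899.3 N/mm.
Resultant f_max = √[f_tx² + (f_v + f_ty)²] = √[989² + (475 + 899.3)²] = 1693 N/mm.
Capacity per unit length: r_n/Ω = (1/2.0) × 0.6 × 550 × (0.707 × 12) = 1400 N/mm.
1693 > 1400 → NOT adequate.

f_max ≈ 1690 N/mm; NOT adequate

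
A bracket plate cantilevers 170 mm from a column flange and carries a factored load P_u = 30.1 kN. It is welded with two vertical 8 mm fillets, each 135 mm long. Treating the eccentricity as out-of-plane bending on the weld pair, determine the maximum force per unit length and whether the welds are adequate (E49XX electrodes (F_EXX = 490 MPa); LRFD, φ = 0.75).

L_w = 2 × 135 = 270 mm; section modulus (unit throat) S = 2 × L²/6 = 6075 mm².
Direct shear f_v = P/L_w = 30.1×10³/270 = 111.5 N/mm.
Moment M = P × e = 30.1×10³ × 170 = 5117000 N·mm; bending f_b = M/S = 842.3 N/mm.
f_max = √(f_v² + f_b²) = √(111.5² + 842.3²) = 849.6 N/mm.
φr_n = 0.75 × 0.6 × 490 × (0.707 × 8) = 1247 N/mm → adequate.

f_max ≈ 850 N/mm; adequate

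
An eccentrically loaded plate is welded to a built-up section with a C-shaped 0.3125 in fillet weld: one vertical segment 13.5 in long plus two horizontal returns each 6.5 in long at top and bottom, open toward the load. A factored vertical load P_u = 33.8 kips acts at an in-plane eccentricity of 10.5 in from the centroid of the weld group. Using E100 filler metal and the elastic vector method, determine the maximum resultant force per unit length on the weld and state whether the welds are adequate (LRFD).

E100XX → F_EXX = 100 ksi.
Total weld length L_w = 26.5 in. Treat welds as unit-width lines.
Centroid: x̄ = 2×6.5×3.25 / 26.5 = 1.594 in from the vertical weld.
Polar moment about centroid: J = I_x + I_y = [13.5³/12 + 2×6.5×6.75²] + [13.5×1.594² + 2(6.5³/12 + 6.5×1.656²)] = 913.1 in³.
Direct shear f_v = P/L_w = 33.8 / 26.5 = 1.275 kip/in (vertical).
Torsion M = P·e = 33.8 × 10.5 = 354.9 kip·in.
Critical point at (x, y) = (4.906, 6.75) from centroid. f_tx = M·y/J = 2.624 kip/in; f_ty = M·x/J = 1.907 kip/in.
Resultant f_max = √[f_tx² + (f_v + f_ty)²] = √[2.624² + (1.275 + 1.907)²] = 4.124 kip/in.
Capacity per unit length: φr_n = 0.75 × 0.6 × 100 × (0.707 × 0.3125) = 9.942 kip/in.
4.124 ≤ 9.942 → adequate.

f_max ≈ 4.12 kip/in; adequate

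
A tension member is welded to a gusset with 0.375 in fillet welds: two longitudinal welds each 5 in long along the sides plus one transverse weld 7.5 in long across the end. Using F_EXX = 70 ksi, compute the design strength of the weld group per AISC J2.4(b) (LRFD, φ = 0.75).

φR_n ≈ 165 kips

t_e = 0.707 × 0.375 = 0.2651 in.
R_nwl = 0.6 × 70 × 0.2651 × 10 = 111.4 kips (longitudinal, 2 welds).
R_nwt = 0.6 × 70 × 0.2651 × 7.5 = 83.51 kips (transverse, base value).
(i) R_nwl + R_nwt = 194.9 kips; (ii) 0.85 R_nwl + 1.5 R_nwt = 219.9 kips.
R_n = max = 219.9 kips [governs: (ii)]; φR_n = 164.9 kips.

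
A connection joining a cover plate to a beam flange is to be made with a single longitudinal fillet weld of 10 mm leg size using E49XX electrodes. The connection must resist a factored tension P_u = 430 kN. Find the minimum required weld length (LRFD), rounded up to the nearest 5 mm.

E49XX → F_EXX = 490 MPa.
Throat t_e = 0.707 × 10 = 7.07 mm.
φr_n = 0.75 × 0.6 × 490 × 7.07 × 10⁻³ = 1.559 kN/mm.
L_req = P_u / φr_n = 430 / 1.559 = 275.8 mm total.
Round up → use L = 280 mm.

L = 280 mm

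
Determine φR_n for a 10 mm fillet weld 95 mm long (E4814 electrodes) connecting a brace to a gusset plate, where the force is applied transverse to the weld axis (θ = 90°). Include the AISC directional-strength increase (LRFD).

E48XX → F_EXX = 480 MPa.
t_e = 0.707 × 10 = 7.07 mm; A_we = 7.07 × 95 = 671.6 mm².
Directional factor: 1.0 + 0.5 sin^1.5(90°) = 1.5.
F_nw = 0.6 × 480 × 1.5 = 432 MPa.
φR_n = 0.75 × 432 × 671.6 × 10⁻³ = 217.6 kN.

φR_n ≈ 218 kN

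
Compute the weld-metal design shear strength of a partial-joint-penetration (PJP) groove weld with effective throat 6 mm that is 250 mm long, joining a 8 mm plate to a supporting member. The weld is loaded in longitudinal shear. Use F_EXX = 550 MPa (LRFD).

Effective throat (given) t_e = 6 mm.
A_we = 6 × 250 = 1500 mm².
F_nw = 0.6 F_EXX = 330 MPa.
φR_n = 0.75 × 330 × 1500 × 10⁻³ = 371.2 kN.

φR_n ≈ 371 kN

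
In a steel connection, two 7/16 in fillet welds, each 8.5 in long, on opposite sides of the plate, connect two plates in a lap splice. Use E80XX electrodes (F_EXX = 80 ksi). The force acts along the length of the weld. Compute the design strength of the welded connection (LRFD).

Effective throat t_e = 0.707 × 0.4375 = 0.3093 in.
Total length L = 17 in; A_we = 0.3093 × 17 = 5.258 in².
F_nw = 0.6 F_EXX = 0.6 × 80 = 48 ksi.
φR_n = 0.75 × 48 × 5.258 = 189.3 kip.

φR_n ≈ 189 kip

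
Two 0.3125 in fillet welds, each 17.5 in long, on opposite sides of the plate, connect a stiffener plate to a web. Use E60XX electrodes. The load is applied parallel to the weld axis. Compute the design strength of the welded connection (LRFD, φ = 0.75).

E60XX → F_EXX = 60 ksi.
Effective throat t_e = 0.707 × 0.3125 = 0.2209 in.
Total length L = 35 in; A_we = 0.2209 × 35 = 7.733 in².
F_nw = 0.6 F_EXX = 0.6 × 60 = 36 ksi.
φR_n = 0.75 × 36 × 7.733 = 208.8 kip.

φR_n ≈ 209 kip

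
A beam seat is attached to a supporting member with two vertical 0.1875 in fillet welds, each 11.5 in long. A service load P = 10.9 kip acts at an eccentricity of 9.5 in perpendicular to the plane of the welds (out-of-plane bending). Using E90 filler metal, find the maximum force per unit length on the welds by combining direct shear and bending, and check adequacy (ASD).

E90XX → F_EXX = 90 ksi.
L_w = 2 × 11.5 = 23 in; section modulus (unit throat) S = 2 × L²/6 = 44.08 in².
Direct shear f_v = P/L_w = 10.9/23 = 0.4739 kip/in.
Moment M = P × e = 10.9 × 9.5 = 103.55 kip·in; bending f_b = M/S = 2.349 kip/in.
f_max = √(f_v² + f_b²) = √(0.4739² + 2.349²) = 2.396 kip/in.
r_n/Ω = (1/2.0) × 0.6 × 90 × (0.707 × 0.1875) = 3.579 kip/in → adequate.

f_max ≈ 2.4 kip/in; adequate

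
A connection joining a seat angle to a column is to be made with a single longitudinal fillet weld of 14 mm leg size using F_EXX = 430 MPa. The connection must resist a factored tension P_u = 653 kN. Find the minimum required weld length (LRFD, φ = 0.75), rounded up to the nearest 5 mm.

Throat t_e = 0.707 × 14 = 9.898 mm.
φr_n = 0.75 × 0.6 × 430 × 9.898 × 10⁻³ = 1.915 kN/mm.
L_req = P_u / φr_n = 653 / 1.915 = 340.9 mm total.
Round up → use L = 345 mm.

L = 345 mm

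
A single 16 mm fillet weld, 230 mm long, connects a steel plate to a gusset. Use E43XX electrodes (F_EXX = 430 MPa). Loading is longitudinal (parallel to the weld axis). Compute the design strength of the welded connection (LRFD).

Effective throat t_e = 0.707 × 16 = 11.31 mm.
Total length L = 230 mm; A_we = 11.31 × 230 = 2602 mm².
F_nw = 0.6 F_EXX = 0.6 × 430 = 258 MPa.
φR_n = 0.75 × 258 × 2602 × 10⁻³ = 503.4 kN.

φR_n ≈ 503 kN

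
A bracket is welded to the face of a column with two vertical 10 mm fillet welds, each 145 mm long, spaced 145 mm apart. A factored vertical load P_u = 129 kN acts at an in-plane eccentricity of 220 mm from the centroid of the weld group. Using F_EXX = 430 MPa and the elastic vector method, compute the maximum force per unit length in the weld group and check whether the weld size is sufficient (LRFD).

f_max ≈ 1770 N/mm; NOT adequate

Total weld length L_w = 290 mm. Treat welds as unit-width lines.
Polar moment about centroid: J = 2[d³/12 + d(b/2)²] = 2[145³/12 + 145×72.5²] = 2032000 mm³.
Direct shear f_v = P/L_w = 129×10³ / 290 = 444.8 N/mm (vertical).
Torsion M = P·e = 129×10³ × 220 = 28380000 N·mm.
Critical point at (x, y) = (72.5, 72.5) from centroid. f_tx = M·y/J = 1012 N/mm; f_ty = M·x/J = 1012 N/mm.
Resultant f_max = √[f_tx² + (f_v + f_ty)²] = √[1012² + (444.8 + 1012)²] = 1774 N/mm.
Capacity per unit length: φr_n = 0.75 × 0.6 × 430 × (0.707 × 10) = 1368 N/mm.
1774 > 1368 → NOT adequate.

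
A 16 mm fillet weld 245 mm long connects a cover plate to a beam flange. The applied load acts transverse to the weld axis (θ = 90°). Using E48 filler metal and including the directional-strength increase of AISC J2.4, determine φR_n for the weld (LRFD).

E48XX → F_EXX = 480 MPa.
t_e = 0.707 × 16 = 11.31 mm; A_we = 11.31 × 245 = 2771 mm².
Directional factor: 1.0 + 0.5 sin^1.5(90°) = 1.5.
F_nw = 0.6 × 480 × 1.5 = 432 MPa.
φR_n = 0.75 × 432 × 2771 × 10⁻³ = 897.9 kN.

φR_n ≈ 898 kN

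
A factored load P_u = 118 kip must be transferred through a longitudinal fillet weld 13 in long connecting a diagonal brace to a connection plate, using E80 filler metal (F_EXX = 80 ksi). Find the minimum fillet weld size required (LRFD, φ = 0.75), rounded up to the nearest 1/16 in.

w = 3/8 in

Total weld length L = 13 in.
Required throat t_e = P_u / (φ × 0.6 F_EXX × L) = 118 / (0.75 × 0.6 × 80 × 13) = 0.2521 in.
Required leg w = t_e / 0.707 = 0.3566 in → use 3/8 in.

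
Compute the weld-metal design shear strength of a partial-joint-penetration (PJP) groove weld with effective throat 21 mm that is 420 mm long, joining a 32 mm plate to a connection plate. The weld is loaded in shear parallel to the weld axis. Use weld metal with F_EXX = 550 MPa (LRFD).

φR_n ≈ 2180 kN

Effective throat (given) t_e = 21 mm.
A_we = 21 × 420 = 8820 mm².
F_nw = 0.6 F_EXX = 330 MPa.
φR_n = 0.75 × 330 × 8820 × 10⁻³ = 2183 kN.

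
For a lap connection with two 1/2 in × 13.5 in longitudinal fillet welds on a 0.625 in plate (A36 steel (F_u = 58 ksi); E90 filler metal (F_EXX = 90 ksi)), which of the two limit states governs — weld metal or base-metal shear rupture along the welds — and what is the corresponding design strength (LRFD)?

t_e = 0.707 × 0.5 = 0.3535 in; L = 27 in.
Weld metal: φR_n = 0.75 × 0.6 × 90 × 0.3535 × 27 = 386.6 kip.
Base metal (shear rupture): φR_n = 0.75 × 0.6 × 58 × 0.625 × 27 = 440.4 kip.
Governing: weld metal.

φR_n ≈ 387 kip (weld metal governs)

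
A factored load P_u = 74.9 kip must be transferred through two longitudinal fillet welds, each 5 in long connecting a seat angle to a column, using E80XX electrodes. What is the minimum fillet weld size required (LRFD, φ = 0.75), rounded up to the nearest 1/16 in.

w = 5/16 in

E80XX → F_EXX = 80 ksi.
Total weld length L = 10 in.
Required throat t_e = P_u / (φ × 0.6 F_EXX × L) = 74.9 / (0.75 × 0.6 × 80 × 10) = 0.2081 in.
Required leg w = t_e / 0.707 = 0.2943 in → use 5/16 in.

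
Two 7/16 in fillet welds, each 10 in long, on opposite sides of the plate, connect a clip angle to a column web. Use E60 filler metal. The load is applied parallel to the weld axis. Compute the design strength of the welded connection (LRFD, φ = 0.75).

E60XX → F_EXX = 60 ksi.
Effective throat t_e = 0.707 × 0.4375 = 0.3093 in.
Total length L = 20 in; A_we = 0.3093 × 20 = 6.186 in².
F_nw = 0.6 F_EXX = 0.6 × 60 = 36 ksi.
φR_n = 0.75 × 36 × 6.186 = 167 kip.

φR_n ≈ 167 kip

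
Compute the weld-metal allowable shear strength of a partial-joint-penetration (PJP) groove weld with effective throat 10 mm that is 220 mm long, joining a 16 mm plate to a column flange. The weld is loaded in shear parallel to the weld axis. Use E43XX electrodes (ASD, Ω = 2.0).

R_n/Ω ≈ 284 kN

E43XX → F_EXX = 430 MPa.
Effective throat (given) t_e = 10 mm.
A_we = 10 × 220 = 2200 mm².
F_nw = 0.6 F_EXX = 258 MPa.
R_n/Ω = (258 × 2200) / 2.0 × 10⁻³ = 283.8 kN.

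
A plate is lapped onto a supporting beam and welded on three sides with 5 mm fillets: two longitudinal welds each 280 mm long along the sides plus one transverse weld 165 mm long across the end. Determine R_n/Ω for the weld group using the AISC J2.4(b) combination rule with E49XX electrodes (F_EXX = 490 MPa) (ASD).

R_n/Ω ≈ 377 kN

t_e = 0.707 × 5 = 3.535 mm.
R_nwl = 0.6 × 490 × 3.535 × 560 × 10⁻³ = 582 kN (longitudinal, 2 welds).
R_nwt = 0.6 × 490 × 3.535 × 165 × 10⁻³ = 171.5 kN (transverse, base value).
(i) R_nwl + R_nwt = 753.5 kN; (ii) 0.85 R_nwl + 1.5 R_nwt = 751.9 kN.
R_n = max = 753.5 kN [governs: (i)]; R_n/Ω = 376.7 kN.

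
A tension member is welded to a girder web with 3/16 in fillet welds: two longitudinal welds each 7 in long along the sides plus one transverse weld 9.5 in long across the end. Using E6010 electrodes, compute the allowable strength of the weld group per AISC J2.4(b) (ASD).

R_n/Ω ≈ 62.4 kips

E60XX → F_EXX = 60 ksi.
t_e = 0.707 × 0.1875 = 0.1326 in.
R_nwl = 0.6 × 60 × 0.1326 × 14 = 66.81 kips (longitudinal, 2 welds).
R_nwt = 0.6 × 60 × 0.1326 × 9.5 = 45.34 kips (transverse, base value).
(i) R_nwl + R_nwt = 112.1 kips; (ii) 0.85 R_nwl + 1.5 R_nwt = 124.8 kips.
R_n = max = 124.8 kips [governs: (ii)]; R_n/Ω = 62.4 kips.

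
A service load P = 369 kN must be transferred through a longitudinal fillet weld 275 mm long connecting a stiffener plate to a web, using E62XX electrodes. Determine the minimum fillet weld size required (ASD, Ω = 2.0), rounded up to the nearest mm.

w = 11 mm

E62XX → F_EXX = 620 MPa.
Total weld length L = 275 mm.
Required throat t_e = P × Ω / (0.6 F_EXX × L) = 369 × 2.0 / (0.6 × 620 × 275 × 10⁻³) = 7.214 mm.
Required leg w = t_e / 0.707 = 10.2 mm → use 11 mm.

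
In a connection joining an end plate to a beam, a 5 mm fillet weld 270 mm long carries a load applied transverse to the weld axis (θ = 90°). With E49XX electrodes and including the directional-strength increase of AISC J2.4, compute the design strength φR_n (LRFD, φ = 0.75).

E49XX → F_EXX = 490 MPa.
t_e = 0.707 × 5 = 3.535 mm; A_we = 3.535 × 270 = 954.4 mm².
Directional factor: 1.0 + 0.5 sin^1.5(90°) = 1.5.
F_nw = 0.6 × 490 × 1.5 = 441 MPa.
φR_n = 0.75 × 441 × 954.4 × 10⁻³ = 315.7 kN.

φR_n ≈ 316 kN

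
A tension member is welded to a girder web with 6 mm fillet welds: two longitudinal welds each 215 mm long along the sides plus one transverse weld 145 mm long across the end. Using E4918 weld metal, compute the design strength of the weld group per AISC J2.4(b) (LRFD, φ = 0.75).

φR_n ≈ 545 kN

E49XX → F_EXX = 490 MPa.
t_e = 0.707 × 6 = 4.242 mm.
R_nwl = 0.6 × 490 × 4.242 × 430 × 10⁻³ = 536.3 kN (longitudinal, 2 welds).
R_nwt = 0.6 × 490 × 4.242 × 145 × 10⁻³ = 180.8 kN (transverse, base value).
(i) R_nwl + R_nwt = 717.1 kN; (ii) 0.85 R_nwl + 1.5 R_nwt = 727.1 kN.
R_n = max = 727.1 kN [governs: (ii)]; φR_n = 545.3 kN.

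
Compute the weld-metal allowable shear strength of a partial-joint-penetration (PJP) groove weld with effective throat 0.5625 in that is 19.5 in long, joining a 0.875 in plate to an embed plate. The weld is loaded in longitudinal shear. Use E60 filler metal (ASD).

R_n/Ω ≈ 197 kips

E60XX → F_EXX = 60 ksi.
Effective throat (given) t_e = 0.5625 in.
A_we = 0.5625 × 19.5 = 10.97 in².
F_nw = 0.6 F_EXX = 36 ksi.
R_n/Ω = (36 × 10.97) / 2.0 = 197.4 kips.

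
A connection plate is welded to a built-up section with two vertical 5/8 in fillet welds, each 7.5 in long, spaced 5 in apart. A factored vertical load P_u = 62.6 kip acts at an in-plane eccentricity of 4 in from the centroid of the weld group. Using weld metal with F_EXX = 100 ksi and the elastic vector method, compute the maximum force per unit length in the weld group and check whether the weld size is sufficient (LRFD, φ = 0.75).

f_max ≈ 9.83 kip/in; adequate

Total weld length L_w = 15 in. Treat welds as unit-width lines.
Polar moment about centroid: J = 2[d³/12 + d(b/2)²] = 2[7.5³/12 + 7.5×2.5²] = 164.1 in³.
Direct shear f_v = P/L_w = 62.6 / 15 = 4.173 kip/in (vertical).
Torsion M = P·e = 62.6 × 4 = 250.4 kip·in.
Critical point at (x, y) = (2.5, 3.75) from centroid. f_tx = M·y/J = 5.723 kip/in; f_ty = M·x/J = 3.816 kip/in.
Resultant f_max = √[f_tx² + (f_v + f_ty)²] = √[5.723² + (4.173 + 3.816)²] = 9.828 kip/in.
Capacity per unit length: φr_n = 0.75 × 0.6 × 100 × (0.707 × 0.625) = 19.88 kip/in.
9.828 ≤ 19.88 → adequate.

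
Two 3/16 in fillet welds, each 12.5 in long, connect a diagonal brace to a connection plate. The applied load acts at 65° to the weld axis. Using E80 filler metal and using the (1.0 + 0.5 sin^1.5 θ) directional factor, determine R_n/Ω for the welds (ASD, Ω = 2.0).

E80XX → F_EXX = 80 ksi.
t_e = 0.707 × 0.1875 = 0.1326 in; A_we = 0.1326 × 25 = 3.314 in².
Directional factor: 1.0 + 0.5 sin^1.5(65°) = 1.431.
F_nw = 0.6 × 80 × 1.431 = 68.71 ksi.
R_n/Ω = (68.71 × 3.314) / 2.0 = 113.9 kips.

R_n/Ω ≈ 114 kips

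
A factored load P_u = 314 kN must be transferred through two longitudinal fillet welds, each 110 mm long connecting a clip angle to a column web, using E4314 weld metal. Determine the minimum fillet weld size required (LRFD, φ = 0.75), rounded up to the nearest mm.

w = 11 mm

E43XX → F_EXX = 430 MPa.
Total weld length L = 220 mm.
Required throat t_e = P_u / (φ × 0.6 F_EXX × L) = 314 / (0.75 × 0.6 × 430 × 220 × 10⁻³) = 7.376 mm.
Required leg w = t_e / 0.707 = 10.43 mm → use 11 mm.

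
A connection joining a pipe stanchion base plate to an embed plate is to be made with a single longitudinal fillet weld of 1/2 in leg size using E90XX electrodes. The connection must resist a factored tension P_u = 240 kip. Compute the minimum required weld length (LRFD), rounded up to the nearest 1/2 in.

E90XX → F_EXX = 90 ksi.
Throat t_e = 0.707 × 0.5 = 0.3535 in.
φr_n = 0.75 × 0.6 × 90 × 0.3535 = 14.32 kip/in.
L_req = P_u / φr_n = 240 / 14.32 = 16.76 in total.
Round up → use L = 17 in.

L = 17 in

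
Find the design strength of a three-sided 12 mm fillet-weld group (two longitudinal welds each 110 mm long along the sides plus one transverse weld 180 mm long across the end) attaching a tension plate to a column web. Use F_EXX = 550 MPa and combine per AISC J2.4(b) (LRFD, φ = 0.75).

t_e = 0.707 × 12 = 8.484 mm.
R_nwl = 0.6 × 550 × 8.484 × 220 × 10⁻³ = 615.9 kN (longitudinal, 2 welds).
R_nwt = 0.6 × 550 × 8.484 × 180 × 10⁻³ = 503.9 kN (transverse, base value).
(i) R_nwl + R_nwt = 1120 kN; (ii) 0.85 R_nwl + 1.5 R_nwt = 1279 kN.
R_n = max = 1279 kN [governs: (ii)]; φR_n = 959.6 kN.

φR_n ≈ 960 kN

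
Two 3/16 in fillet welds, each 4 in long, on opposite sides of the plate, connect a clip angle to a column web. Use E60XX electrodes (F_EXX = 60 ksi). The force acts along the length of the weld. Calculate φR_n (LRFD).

Effective throat t_e = 0.707 × 0.1875 = 0.1326 in.
Total length L = 8 in; A_we = 0.1326 × 8 = 1.06 in².
F_nw = 0.6 F_EXX = 0.6 × 60 = 36 ksi.
φR_n = 0.75 × 36 × 1.06 = 28.63 kips.

φR_n ≈ 28.6 kips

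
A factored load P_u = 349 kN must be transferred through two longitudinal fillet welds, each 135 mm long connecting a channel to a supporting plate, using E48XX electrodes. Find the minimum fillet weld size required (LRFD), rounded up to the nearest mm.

E48XX → F_EXX = 480 MPa.
Total weld length L = 270 mm.
Required throat t_e = P_u / (φ × 0.6 F_EXX × L) = 349 / (0.75 × 0.6 × 480 × 270 × 10⁻³) = 5.984 mm.
Required leg w = t_e / 0.707 = 8.464 mm → use 9 mm.

w = 9 mm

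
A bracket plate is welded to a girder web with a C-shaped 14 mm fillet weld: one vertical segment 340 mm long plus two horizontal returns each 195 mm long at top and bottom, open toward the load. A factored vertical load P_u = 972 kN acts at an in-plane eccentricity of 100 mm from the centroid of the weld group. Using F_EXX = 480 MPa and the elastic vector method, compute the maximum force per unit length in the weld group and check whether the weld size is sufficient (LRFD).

Total weld length L_w = 730 mm. Treat welds as unit-width lines.
Centroid: x̄ = 2×195×97.5 / 730 = 52.09 mm from the vertical weld.
Polar moment about centroid: J = I_x + I_y = [340³/12 + 2×195×170²] + [340×52.09² + 2(195³/12 + 195×45.41²)] = 17510000 mm³.
Direct shear f_v = P/L_w = 972×10³ / 730 = 1332 N/mm (vertical).
Torsion M = P·e = 972×10³ × 100 = 97200000 N·mm.
Critical point at (x, y) = (142.9, 170) from centroid. f_tx = M·y/J = 943.7 N/mm; f_ty = M·x/J = 793.4 N/mm.
Resultant f_max = √[f_tx² + (f_v + f_ty)²] = √[943.7² + (1332 + 793.4)²] = 2325 N/mm.
Capacity per unit length: φr_n = 0.75 × 0.6 × 480 × (0.707 × 14) = 2138 N/mm.
2325 > 2138 → NOT adequate.

f_max ≈ 2330 N/mm; NOT adequate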